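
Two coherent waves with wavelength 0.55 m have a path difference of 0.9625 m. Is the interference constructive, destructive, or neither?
neither (partial) — path difference = 1.75λ, neither a whole number of wavelengths nor an odd multiple of λ/2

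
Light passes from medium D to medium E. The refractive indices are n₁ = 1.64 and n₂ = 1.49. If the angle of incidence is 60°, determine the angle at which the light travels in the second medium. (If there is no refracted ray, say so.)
sin θ₂ = (n₁/n₂)·sin θ₁ = 0.9532 → θ₂ = 72.4°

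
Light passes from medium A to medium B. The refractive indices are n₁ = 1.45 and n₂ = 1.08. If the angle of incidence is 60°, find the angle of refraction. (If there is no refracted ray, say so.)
sin θ₂ = (n₁/n₂)·sin θ₁ = 1.163 > 1, so there is no refracted ray — the light undergoes total internal reflection.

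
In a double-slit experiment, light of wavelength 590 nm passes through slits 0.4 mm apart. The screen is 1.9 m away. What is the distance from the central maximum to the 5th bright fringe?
y = mλL/d = 14.01 mm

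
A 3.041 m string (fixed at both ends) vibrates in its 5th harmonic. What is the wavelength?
λₙ = 2L/n = 1.216 m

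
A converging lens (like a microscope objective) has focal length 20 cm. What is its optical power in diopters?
P = 1/f = 5 D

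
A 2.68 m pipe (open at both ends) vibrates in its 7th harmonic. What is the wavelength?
λₙ = 2L/n = 0.7657 m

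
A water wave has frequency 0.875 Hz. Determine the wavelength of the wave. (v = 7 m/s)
λ = v/f = 8 m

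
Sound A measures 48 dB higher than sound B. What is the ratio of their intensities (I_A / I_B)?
I_A/I_B = 10^(Δβ/10) = 63100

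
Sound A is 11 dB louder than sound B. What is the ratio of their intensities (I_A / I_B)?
I_A/I_B = 10^(Δβ/10) = 12.59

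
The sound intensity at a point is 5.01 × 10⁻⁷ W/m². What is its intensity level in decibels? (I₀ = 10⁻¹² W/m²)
β = 10·log₁₀(I/I₀) = 57 dB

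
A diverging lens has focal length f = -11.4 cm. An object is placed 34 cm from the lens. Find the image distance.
1/di = 1/f − 1/do → di = -8.537 cm (virtual image)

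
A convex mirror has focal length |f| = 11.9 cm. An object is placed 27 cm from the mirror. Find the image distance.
f = −11.9 cm (convex); 1/di = 1/f − 1/do → di = -8.26 cm (virtual image, behind mirror)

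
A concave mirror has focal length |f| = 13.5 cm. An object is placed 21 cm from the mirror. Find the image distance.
f = +13.5 cm (concave); 1/di = 1/f − 1/do → di = 37.8 cm (real image, in front of mirror)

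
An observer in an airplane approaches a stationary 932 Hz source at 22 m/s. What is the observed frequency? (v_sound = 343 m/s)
f_obs = f·(v + v_o)/v = 991.8 Hz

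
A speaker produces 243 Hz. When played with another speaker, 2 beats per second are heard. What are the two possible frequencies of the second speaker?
f₂ = 243 ± 2 Hz → 245 Hz or 241 Hz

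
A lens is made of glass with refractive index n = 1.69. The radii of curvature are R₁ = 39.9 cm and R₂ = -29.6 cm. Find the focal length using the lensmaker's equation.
1/f = (n − 1)(1/R₁ − 1/R₂) → f = 24.63 cm (converging lens)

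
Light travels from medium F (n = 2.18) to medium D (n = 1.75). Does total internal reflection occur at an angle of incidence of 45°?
θc = arcsin(n₂/n₁) = 53.39°; 45° < θc, so no — the ray refracts.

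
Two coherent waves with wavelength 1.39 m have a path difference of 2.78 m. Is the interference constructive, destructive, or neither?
constructive — path difference = 2λ, a whole number of wavelengths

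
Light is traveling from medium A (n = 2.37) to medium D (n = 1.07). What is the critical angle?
θc = arcsin(n₂/n₁) = 26.84°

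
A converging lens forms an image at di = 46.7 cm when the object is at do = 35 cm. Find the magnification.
M = −di/do = -1.334 (inverted image)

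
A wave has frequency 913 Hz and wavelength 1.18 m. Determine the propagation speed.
v = fλ = 1077 m/s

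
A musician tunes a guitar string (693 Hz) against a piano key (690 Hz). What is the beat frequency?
3 Hz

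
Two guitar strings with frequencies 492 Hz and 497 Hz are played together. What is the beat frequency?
5 Hz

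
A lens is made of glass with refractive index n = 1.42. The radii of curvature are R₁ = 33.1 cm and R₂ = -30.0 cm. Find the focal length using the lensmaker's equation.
1/f = (n − 1)(1/R₁ − 1/R₂) → f = 37.47 cm (converging lens)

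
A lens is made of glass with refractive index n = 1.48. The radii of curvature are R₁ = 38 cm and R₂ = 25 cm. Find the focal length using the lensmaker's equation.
1/f = (n − 1)(1/R₁ − 1/R₂) → f = -152.2 cm (diverging lens)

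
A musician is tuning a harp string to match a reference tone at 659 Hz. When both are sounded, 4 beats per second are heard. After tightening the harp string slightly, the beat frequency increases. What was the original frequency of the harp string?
663 Hz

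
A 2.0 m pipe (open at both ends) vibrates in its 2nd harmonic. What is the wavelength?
λₙ = 2L/n = 2 m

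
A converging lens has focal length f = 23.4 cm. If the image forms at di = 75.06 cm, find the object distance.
1/do = 1/f − 1/di → do = 34 cm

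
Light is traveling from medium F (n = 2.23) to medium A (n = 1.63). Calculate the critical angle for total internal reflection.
θc = arcsin(n₂/n₁) = 46.97°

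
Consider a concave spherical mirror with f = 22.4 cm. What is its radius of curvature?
R = 2|f| = 44.8 cm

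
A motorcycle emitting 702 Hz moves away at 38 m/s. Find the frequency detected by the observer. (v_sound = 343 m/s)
f_obs = f·v/(v + v_s) = 632 Hz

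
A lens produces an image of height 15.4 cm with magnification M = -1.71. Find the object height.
ho = |hi|/|M| = 9.006 cm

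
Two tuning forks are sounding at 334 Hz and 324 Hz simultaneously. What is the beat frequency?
10 Hz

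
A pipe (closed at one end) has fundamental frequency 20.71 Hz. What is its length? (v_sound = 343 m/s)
L = v/(4f₁) = 4.141 m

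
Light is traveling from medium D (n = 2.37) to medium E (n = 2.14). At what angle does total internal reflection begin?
θc = arcsin(n₂/n₁) = 64.55°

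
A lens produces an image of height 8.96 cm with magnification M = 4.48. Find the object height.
ho = |hi|/|M| = 2 cm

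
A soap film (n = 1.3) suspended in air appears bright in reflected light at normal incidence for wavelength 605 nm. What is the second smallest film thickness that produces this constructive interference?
2nt = (m − ½)λ with m = 2 → t = (m − ½)λ/(2n) = 349 nm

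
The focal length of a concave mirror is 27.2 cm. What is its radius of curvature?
R = 2|f| = 54.4 cm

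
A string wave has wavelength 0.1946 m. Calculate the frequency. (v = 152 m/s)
f = v/λ = 781.1 Hz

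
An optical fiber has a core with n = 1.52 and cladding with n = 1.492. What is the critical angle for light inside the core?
θc = arcsin(n_cladding/n_core) = 78.99°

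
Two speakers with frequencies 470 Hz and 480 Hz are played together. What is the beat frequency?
10 Hz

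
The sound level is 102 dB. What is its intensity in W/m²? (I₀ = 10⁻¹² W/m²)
I = I₀·10^(β/10) = 1.58 × 10⁻² W/m²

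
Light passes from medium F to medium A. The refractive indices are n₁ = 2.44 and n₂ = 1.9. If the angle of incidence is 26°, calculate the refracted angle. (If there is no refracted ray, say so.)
sin θ₂ = (n₁/n₂)·sin θ₁ = 0.563 → θ₂ = 34.26°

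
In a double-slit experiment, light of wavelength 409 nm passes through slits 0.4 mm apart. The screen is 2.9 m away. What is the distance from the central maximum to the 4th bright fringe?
y = mλL/d = 11.86 mm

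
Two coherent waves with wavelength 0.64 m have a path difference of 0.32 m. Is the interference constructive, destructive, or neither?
destructive — path difference = 0.5λ, an odd multiple of λ/2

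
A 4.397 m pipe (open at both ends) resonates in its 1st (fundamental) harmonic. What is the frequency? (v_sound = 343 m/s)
fₙ = nv/(2L) = 39 Hz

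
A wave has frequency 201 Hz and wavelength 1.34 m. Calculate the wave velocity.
v = fλ = 269.3 m/s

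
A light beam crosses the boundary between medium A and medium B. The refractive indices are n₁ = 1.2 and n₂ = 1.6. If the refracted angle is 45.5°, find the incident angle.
sin θ₁ = (n₂/n₁)·sin θ₂ → θ₁ = 71.99°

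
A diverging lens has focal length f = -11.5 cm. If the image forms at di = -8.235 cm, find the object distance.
1/do = 1/f − 1/di → do = 29.01 cm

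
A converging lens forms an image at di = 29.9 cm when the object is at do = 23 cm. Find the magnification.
M = −di/do = -1.3 (inverted image)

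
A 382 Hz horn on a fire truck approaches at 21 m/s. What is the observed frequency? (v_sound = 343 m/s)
f_obs = f·v/(v − v_s) = 406.9 Hz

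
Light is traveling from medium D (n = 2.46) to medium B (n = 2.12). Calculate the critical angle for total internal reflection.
θc = arcsin(n₂/n₁) = 59.52°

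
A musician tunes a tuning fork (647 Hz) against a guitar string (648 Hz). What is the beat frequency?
1 Hz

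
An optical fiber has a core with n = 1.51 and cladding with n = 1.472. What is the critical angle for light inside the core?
θc = arcsin(n_cladding/n_core) = 77.12°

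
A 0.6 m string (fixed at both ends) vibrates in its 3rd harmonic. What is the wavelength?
λₙ = 2L/n = 0.4 m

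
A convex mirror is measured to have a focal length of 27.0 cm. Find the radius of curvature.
R = 2|f| = 54 cm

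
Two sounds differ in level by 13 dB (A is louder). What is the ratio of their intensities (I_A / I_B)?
I_A/I_B = 10^(Δβ/10) = 19.95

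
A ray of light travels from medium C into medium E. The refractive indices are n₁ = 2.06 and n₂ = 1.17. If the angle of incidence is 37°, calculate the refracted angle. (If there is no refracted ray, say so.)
sin θ₂ = (n₁/n₂)·sin θ₁ = 1.06 > 1, so there is no refracted ray — the light undergoes total internal reflection.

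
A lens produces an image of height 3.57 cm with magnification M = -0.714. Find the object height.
ho = |hi|/|M| = 5 cm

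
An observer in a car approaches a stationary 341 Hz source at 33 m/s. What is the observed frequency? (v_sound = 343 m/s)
f_obs = f·(v + v_o)/v = 373.8 Hz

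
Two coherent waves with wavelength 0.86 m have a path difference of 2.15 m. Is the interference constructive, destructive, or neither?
destructive — path difference = 2.5λ, an odd multiple of λ/2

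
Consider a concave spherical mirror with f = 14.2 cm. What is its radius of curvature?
R = 2|f| = 28.4 cm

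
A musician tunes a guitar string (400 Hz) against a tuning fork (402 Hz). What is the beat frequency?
2 Hz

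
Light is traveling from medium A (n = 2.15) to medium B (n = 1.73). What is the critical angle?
θc = arcsin(n₂/n₁) = 53.58°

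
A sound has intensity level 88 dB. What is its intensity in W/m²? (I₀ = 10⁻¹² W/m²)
I = I₀·10^(β/10) = 6.31 × 10⁻⁴ W/m²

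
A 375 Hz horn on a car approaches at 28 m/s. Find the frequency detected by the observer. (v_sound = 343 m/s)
f_obs = f·v/(v − v_s) = 408.3 Hz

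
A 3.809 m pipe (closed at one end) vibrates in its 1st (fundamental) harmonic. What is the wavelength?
λₙ = 4L/n = 15.24 m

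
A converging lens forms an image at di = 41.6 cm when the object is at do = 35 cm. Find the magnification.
M = −di/do = -1.189 (inverted image)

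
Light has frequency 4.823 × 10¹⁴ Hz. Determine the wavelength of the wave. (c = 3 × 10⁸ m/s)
λ = c/f = 622 nm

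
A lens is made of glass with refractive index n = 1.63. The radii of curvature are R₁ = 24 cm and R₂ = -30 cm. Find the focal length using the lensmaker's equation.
1/f = (n − 1)(1/R₁ − 1/R₂) → f = 21.16 cm (converging lens)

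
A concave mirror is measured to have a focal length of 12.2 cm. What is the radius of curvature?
R = 2|f| = 24.4 cm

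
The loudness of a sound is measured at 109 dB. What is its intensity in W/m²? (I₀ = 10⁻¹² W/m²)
I = I₀·10^(β/10) = 7.94 × 10⁻² W/m²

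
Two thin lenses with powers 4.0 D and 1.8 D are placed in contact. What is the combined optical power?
P_total = P₁ + P₂ = 5.8 D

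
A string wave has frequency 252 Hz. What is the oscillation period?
T = 1/f = 0.003968 s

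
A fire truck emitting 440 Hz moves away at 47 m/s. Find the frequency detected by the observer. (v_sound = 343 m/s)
f_obs = f·v/(v + v_s) = 387 Hz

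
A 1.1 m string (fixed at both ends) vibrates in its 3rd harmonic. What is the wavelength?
λₙ = 2L/n = 0.7333 m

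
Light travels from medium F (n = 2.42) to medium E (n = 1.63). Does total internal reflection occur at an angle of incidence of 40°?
θc = arcsin(n₂/n₁) = 42.34°; 40° < θc, so no — the ray refracts.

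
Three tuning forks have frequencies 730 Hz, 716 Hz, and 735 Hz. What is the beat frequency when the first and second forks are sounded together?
14 Hz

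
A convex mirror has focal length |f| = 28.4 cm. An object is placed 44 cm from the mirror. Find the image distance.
f = −28.4 cm (convex); 1/di = 1/f − 1/do → di = -17.26 cm (virtual image, behind mirror)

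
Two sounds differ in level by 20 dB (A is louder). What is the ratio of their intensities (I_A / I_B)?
I_A/I_B = 10^(Δβ/10) = 100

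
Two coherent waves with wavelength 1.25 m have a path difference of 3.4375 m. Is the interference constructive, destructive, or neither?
neither (partial) — path difference = 2.75λ, neither a whole number of wavelengths nor an odd multiple of λ/2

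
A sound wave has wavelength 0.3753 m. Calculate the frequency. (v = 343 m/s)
f = v/λ = 913.9 Hz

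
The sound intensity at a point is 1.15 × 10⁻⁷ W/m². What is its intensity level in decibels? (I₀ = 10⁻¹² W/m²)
β = 10·log₁₀(I/I₀) = 50.61 dB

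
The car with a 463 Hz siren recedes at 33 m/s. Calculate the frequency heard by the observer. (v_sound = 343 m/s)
f_obs = f·v/(v + v_s) = 422.4 Hz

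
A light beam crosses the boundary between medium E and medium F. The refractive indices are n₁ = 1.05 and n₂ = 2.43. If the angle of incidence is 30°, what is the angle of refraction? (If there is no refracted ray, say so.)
sin θ₂ = (n₁/n₂)·sin θ₁ = 0.216 → θ₂ = 12.48°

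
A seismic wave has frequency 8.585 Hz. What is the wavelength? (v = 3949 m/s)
λ = v/f = 460 m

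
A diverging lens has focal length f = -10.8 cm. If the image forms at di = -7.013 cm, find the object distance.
1/do = 1/f − 1/di → do = 20 cm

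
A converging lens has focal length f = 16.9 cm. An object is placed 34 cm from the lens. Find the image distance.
1/di = 1/f − 1/do → di = 33.6 cm (real image)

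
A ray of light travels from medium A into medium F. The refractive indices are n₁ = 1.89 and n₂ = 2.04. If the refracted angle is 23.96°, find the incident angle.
sin θ₁ = (n₂/n₁)·sin θ₂ → θ₁ = 26°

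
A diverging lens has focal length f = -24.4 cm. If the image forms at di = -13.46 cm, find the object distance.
1/do = 1/f − 1/di → do = 30.02 cm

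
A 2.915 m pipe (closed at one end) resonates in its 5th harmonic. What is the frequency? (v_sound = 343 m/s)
fₙ = nv/(4L) = 147.1 Hz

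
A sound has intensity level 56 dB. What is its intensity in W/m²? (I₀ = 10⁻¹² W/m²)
I = I₀·10^(β/10) = 3.98 × 10⁻⁷ W/m²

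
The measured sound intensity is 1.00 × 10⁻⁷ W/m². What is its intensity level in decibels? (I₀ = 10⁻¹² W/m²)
β = 10·log₁₀(I/I₀) = 50 dB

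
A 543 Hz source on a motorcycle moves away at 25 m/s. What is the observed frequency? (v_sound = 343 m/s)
f_obs = f·v/(v + v_s) = 506.1 Hz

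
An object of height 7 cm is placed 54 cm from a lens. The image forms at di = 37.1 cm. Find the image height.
hi = (-di/do) × ho = -4.809 cm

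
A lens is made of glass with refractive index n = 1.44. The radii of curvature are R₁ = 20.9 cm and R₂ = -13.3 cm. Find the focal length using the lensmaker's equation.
1/f = (n − 1)(1/R₁ − 1/R₂) → f = 18.47 cm (converging lens)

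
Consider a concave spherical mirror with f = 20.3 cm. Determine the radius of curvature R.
R = 2|f| = 40.6 cm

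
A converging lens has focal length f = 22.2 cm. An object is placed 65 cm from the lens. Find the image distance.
1/di = 1/f − 1/do → di = 33.71 cm (real image)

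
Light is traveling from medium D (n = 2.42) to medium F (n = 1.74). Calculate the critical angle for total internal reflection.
θc = arcsin(n₂/n₁) = 45.97°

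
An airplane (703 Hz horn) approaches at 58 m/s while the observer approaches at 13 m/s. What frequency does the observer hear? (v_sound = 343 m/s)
f_obs = f·(v + v_o)/(v − v_s) = 878.1 Hz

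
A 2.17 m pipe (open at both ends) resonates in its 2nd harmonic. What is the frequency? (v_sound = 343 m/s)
fₙ = nv/(2L) = 158.1 Hz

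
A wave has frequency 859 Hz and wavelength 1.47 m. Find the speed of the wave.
v = fλ = 1263 m/s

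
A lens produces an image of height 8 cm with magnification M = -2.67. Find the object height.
ho = |hi|/|M| = 2.996 cm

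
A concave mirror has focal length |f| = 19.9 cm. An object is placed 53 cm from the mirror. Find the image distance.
f = +19.9 cm (concave); 1/di = 1/f − 1/do → di = 31.86 cm (real image, in front of mirror)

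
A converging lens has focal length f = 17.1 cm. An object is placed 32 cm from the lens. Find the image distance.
1/di = 1/f − 1/do → di = 36.72 cm (real image)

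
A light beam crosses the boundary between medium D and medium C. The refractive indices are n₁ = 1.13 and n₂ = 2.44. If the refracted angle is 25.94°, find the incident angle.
sin θ₁ = (n₂/n₁)·sin θ₂ → θ₁ = 70.83°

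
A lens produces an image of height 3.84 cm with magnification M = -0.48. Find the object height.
ho = |hi|/|M| = 8 cm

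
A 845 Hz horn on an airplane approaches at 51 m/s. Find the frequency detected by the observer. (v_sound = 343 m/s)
f_obs = f·v/(v − v_s) = 992.6 Hz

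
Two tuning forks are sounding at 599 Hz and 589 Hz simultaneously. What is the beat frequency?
10 Hz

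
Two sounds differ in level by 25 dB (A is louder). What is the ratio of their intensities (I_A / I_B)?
I_A/I_B = 10^(Δβ/10) = 316.2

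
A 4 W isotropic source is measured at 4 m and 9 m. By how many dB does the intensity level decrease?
Δβ = 20·log₁₀(r₂/r₁) = 7.044 dB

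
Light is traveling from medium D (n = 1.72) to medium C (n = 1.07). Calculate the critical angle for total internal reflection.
θc = arcsin(n₂/n₁) = 38.47°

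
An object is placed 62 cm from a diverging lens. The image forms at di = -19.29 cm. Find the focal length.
1/f = 1/do + 1/di → f = -28 cm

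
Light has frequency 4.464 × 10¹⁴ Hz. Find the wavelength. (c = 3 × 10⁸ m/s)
λ = c/f = 672 nm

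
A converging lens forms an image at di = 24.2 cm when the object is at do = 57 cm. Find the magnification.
M = −di/do = -0.4246 (inverted image)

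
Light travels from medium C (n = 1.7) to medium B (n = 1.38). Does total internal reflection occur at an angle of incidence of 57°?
θc = arcsin(n₂/n₁) = 54.27°; 57° > θc, so yes — total internal reflection.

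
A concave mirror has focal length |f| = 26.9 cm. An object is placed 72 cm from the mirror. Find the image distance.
f = +26.9 cm (concave); 1/di = 1/f − 1/do → di = 42.94 cm (real image, in front of mirror)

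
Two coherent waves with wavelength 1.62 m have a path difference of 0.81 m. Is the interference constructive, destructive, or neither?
destructive — path difference = 0.5λ, an odd multiple of λ/2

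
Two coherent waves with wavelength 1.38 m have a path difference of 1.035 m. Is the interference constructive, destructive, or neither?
neither (partial) — path difference = 0.75λ, neither a whole number of wavelengths nor an odd multiple of λ/2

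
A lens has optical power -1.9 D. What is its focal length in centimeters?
f = 1/P = -52.63 cm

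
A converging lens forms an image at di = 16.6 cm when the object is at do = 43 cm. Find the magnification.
M = −di/do = -0.386 (inverted image)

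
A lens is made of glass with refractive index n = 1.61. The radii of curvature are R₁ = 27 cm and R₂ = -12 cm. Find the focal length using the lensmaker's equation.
1/f = (n − 1)(1/R₁ − 1/R₂) → f = 13.62 cm (converging lens)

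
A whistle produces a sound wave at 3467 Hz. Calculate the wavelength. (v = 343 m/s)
λ = v/f = 0.09893 m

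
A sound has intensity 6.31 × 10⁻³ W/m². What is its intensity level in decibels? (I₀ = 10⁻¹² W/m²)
β = 10·log₁₀(I/I₀) = 98 dB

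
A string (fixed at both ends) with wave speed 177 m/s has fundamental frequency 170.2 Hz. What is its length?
L = v/(2f₁) = 0.52 m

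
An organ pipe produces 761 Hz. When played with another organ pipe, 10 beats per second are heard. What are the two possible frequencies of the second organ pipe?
f₂ = 761 ± 10 Hz → 771 Hz or 751 Hz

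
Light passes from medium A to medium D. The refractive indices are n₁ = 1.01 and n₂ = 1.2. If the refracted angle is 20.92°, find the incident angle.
sin θ₁ = (n₂/n₁)·sin θ₂ → θ₁ = 25.1°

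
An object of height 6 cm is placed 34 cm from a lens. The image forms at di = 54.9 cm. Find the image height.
hi = (-di/do) × ho = -9.688 cm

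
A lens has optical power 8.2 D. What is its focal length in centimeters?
f = 1/P = 12.2 cm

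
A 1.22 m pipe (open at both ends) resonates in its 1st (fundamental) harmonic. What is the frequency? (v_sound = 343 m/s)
fₙ = nv/(2L) = 140.6 Hz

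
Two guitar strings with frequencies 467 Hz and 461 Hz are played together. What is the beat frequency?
6 Hz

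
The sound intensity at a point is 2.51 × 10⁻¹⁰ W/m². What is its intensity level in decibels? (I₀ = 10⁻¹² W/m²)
β = 10·log₁₀(I/I₀) = 24 dB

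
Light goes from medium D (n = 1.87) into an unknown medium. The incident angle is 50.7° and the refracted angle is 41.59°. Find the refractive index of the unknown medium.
n₂ = n₁·sin θ₁ / sin θ₂ = 2.18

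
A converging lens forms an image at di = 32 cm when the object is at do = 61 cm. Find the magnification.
M = −di/do = -0.5246 (inverted image)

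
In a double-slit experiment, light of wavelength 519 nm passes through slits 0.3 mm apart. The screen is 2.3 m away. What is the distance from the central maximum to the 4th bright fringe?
y = mλL/d = 15.92 mm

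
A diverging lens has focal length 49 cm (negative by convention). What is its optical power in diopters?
P = 1/f = -2.041 D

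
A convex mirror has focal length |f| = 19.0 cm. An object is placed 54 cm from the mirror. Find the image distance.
f = −19.0 cm (convex); 1/di = 1/f − 1/do → di = -14.05 cm (virtual image, behind mirror)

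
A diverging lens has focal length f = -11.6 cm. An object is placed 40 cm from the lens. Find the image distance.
1/di = 1/f − 1/do → di = -8.992 cm (virtual image)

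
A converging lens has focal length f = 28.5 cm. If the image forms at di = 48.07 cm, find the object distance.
1/do = 1/f − 1/di → do = 70 cm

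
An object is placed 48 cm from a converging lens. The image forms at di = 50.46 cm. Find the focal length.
1/f = 1/do + 1/di → f = 24.6 cm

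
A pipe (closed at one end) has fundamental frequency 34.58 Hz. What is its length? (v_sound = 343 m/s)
L = v/(4f₁) = 2.48 m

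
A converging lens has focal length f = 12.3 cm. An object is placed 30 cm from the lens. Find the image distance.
1/di = 1/f − 1/do → di = 20.85 cm (real image)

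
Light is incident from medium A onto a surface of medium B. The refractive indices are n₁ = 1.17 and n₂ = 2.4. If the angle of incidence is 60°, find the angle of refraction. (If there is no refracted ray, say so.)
sin θ₂ = (n₁/n₂)·sin θ₁ = 0.4222 → θ₂ = 24.97°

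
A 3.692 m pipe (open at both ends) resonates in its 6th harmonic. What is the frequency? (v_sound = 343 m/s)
fₙ = nv/(2L) = 278.7 Hz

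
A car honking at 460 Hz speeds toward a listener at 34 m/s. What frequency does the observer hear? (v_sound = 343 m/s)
f_obs = f·v/(v − v_s) = 510.6 Hz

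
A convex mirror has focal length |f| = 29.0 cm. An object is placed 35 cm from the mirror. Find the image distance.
f = −29.0 cm (convex); 1/di = 1/f − 1/do → di = -15.86 cm (virtual image, behind mirror)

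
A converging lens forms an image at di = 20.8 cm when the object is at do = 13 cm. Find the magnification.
M = −di/do = -1.6 (inverted image)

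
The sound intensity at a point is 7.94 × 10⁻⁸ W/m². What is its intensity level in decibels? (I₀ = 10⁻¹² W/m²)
β = 10·log₁₀(I/I₀) = 49 dB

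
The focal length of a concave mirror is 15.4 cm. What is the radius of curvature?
R = 2|f| = 30.8 cm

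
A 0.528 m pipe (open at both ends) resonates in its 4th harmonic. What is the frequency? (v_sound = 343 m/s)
fₙ = nv/(2L) = 1299 Hz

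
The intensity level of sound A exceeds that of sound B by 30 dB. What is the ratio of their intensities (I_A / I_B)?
I_A/I_B = 10^(Δβ/10) = 1000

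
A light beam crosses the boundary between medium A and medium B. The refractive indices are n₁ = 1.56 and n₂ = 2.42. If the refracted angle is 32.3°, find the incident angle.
sin θ₁ = (n₂/n₁)·sin θ₂ → θ₁ = 55.99°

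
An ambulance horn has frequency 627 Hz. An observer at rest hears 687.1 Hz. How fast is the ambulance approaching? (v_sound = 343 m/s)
v_s = v·(1 − f/f_obs) = 30 m/s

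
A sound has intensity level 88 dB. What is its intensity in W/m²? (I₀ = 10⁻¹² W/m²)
I = I₀·10^(β/10) = 6.31 × 10⁻⁴ W/m²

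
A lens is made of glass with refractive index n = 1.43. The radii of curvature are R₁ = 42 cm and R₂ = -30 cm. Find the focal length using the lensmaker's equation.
1/f = (n − 1)(1/R₁ − 1/R₂) → f = 40.7 cm (converging lens)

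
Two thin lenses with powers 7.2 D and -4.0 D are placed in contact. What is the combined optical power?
P_total = P₁ + P₂ = 3.2 D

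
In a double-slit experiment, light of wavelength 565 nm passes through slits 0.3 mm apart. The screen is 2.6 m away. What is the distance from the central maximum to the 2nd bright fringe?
y = mλL/d = 9.793 mm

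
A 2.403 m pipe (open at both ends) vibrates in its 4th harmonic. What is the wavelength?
λₙ = 2L/n = 1.202 m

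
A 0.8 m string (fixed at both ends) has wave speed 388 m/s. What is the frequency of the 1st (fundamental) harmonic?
fₙ = nv/(2L) = 242.5 Hz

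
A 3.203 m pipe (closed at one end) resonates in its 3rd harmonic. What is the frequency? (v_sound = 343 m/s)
fₙ = nv/(4L) = 80.32 Hz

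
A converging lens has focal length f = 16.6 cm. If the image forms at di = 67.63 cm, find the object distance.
1/do = 1/f − 1/di → do = 22 cm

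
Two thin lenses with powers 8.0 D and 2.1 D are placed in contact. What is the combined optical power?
P_total = P₁ + P₂ = 10.1 D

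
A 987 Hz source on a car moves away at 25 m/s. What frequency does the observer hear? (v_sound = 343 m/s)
f_obs = f·v/(v + v_s) = 919.9 Hz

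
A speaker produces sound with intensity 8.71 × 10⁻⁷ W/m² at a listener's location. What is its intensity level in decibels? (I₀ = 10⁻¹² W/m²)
β = 10·log₁₀(I/I₀) = 59.4 dB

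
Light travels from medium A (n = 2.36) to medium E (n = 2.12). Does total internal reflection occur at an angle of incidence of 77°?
θc = arcsin(n₂/n₁) = 63.94°; 77° > θc, so yes — total internal reflection.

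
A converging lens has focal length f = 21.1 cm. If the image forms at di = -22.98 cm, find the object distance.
1/do = 1/f − 1/di → do = 11 cm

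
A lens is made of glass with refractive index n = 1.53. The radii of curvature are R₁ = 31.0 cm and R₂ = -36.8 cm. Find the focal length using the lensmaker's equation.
1/f = (n − 1)(1/R₁ − 1/R₂) → f = 31.75 cm (converging lens)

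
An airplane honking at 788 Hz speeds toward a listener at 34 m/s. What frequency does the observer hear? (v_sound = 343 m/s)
f_obs = f·v/(v − v_s) = 874.7 Hz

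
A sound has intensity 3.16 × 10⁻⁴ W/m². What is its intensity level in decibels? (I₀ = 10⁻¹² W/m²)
β = 10·log₁₀(I/I₀) = 85 dB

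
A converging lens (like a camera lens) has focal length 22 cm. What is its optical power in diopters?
P = 1/f = 4.545 D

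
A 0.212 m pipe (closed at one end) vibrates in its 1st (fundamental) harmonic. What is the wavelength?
λₙ = 4L/n = 0.848 m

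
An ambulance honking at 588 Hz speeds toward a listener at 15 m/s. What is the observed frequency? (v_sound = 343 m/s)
f_obs = f·v/(v − v_s) = 614.9 Hz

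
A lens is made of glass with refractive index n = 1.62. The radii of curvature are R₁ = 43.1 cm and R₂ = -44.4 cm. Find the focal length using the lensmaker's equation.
1/f = (n − 1)(1/R₁ − 1/R₂) → f = 35.27 cm (converging lens)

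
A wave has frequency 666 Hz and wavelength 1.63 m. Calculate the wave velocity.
v = fλ = 1086 m/s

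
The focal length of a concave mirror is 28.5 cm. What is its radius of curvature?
R = 2|f| = 57 cm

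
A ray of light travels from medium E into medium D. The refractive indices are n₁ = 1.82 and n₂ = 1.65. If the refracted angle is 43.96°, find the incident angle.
sin θ₁ = (n₂/n₁)·sin θ₂ → θ₁ = 39°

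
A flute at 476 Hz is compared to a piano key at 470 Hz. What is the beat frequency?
6 Hz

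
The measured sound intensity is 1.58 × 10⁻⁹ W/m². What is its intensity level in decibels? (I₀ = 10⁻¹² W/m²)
β = 10·log₁₀(I/I₀) = 31.99 dB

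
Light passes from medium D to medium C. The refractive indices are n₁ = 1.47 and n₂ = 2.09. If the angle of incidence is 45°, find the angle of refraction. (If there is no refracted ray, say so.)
sin θ₂ = (n₁/n₂)·sin θ₁ = 0.4973 → θ₂ = 29.82°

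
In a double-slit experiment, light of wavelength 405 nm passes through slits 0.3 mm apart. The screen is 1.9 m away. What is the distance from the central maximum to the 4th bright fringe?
y = mλL/d = 10.26 mm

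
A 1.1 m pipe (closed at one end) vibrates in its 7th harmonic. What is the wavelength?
λₙ = 4L/n = 0.6286 m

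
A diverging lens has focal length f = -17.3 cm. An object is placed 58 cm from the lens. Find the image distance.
1/di = 1/f − 1/do → di = -13.33 cm (virtual image)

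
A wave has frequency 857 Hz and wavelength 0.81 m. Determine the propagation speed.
v = fλ = 694.2 m/s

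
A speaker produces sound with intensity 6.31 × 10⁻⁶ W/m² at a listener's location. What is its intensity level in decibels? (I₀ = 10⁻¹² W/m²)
β = 10·log₁₀(I/I₀) = 68 dB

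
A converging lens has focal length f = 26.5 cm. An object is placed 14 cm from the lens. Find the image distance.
1/di = 1/f − 1/do → di = -29.68 cm (virtual image)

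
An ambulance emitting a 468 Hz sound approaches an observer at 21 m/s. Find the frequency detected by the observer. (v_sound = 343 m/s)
f_obs = f·v/(v − v_s) = 498.5 Hz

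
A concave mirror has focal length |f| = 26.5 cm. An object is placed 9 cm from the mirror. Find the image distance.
f = +26.5 cm (concave); 1/di = 1/f − 1/do → di = -13.63 cm (virtual image, behind mirror)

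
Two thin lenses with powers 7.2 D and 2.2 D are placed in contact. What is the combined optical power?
P_total = P₁ + P₂ = 9.4 D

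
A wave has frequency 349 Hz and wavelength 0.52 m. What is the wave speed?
v = fλ = 181.5 m/s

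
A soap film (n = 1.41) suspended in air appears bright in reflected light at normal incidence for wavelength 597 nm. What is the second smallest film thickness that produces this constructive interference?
2nt = (m − ½)λ with m = 2 → t = (m − ½)λ/(2n) = 317.6 nm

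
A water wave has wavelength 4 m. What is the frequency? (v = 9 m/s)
f = v/λ = 2.25 Hz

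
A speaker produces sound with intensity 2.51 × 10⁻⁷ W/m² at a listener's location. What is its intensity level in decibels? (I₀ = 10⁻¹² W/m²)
β = 10·log₁₀(I/I₀) = 54 dB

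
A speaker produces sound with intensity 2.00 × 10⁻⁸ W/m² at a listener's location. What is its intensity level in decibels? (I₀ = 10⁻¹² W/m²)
β = 10·log₁₀(I/I₀) = 43.01 dB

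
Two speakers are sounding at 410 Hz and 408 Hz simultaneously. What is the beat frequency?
2 Hz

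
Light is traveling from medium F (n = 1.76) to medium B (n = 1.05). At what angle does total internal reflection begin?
θc = arcsin(n₂/n₁) = 36.63°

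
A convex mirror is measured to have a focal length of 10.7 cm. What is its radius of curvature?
R = 2|f| = 21.4 cm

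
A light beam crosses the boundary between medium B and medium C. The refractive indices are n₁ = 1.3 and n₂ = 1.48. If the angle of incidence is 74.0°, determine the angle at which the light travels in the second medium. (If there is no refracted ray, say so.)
sin θ₂ = (n₁/n₂)·sin θ₁ = 0.8444 → θ₂ = 57.6°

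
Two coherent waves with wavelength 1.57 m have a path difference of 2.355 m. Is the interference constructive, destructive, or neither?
destructive — path difference = 1.5λ, an odd multiple of λ/2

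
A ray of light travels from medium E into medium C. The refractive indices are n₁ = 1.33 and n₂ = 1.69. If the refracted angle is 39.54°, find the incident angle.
sin θ₁ = (n₂/n₁)·sin θ₂ → θ₁ = 53.99°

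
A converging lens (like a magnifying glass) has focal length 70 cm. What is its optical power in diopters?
P = 1/f = 1.429 D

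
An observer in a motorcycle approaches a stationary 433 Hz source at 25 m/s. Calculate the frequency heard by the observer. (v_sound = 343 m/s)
f_obs = f·(v + v_o)/v = 464.6 Hz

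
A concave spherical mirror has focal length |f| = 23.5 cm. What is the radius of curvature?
R = 2|f| = 47 cm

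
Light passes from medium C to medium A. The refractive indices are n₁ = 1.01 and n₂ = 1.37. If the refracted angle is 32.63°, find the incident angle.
sin θ₁ = (n₂/n₁)·sin θ₂ → θ₁ = 47°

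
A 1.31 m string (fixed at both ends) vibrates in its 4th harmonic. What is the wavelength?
λₙ = 2L/n = 0.655 m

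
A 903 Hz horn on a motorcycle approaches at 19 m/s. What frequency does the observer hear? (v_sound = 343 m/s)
f_obs = f·v/(v − v_s) = 956 Hz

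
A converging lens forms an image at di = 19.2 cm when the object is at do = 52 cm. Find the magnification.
M = −di/do = -0.3692 (inverted image)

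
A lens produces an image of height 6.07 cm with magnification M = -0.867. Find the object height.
ho = |hi|/|M| = 7.001 cm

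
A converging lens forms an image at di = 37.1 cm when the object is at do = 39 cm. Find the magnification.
M = −di/do = -0.9513 (inverted image)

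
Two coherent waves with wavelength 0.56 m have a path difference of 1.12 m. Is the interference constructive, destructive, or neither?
constructive — path difference = 2λ, a whole number of wavelengths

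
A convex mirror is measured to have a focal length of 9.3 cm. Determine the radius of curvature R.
R = 2|f| = 18.6 cm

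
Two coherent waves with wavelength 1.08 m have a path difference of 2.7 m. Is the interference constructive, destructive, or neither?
destructive — path difference = 2.5λ, an odd multiple of λ/2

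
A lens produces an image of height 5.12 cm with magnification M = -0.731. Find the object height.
ho = |hi|/|M| = 7.004 cm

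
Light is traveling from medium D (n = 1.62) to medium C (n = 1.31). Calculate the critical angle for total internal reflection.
θc = arcsin(n₂/n₁) = 53.96°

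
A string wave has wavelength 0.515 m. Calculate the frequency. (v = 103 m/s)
f = v/λ = 200 Hz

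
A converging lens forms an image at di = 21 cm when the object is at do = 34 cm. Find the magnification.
M = −di/do = -0.6176 (inverted image)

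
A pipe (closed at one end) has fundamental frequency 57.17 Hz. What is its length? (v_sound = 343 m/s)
L = v/(4f₁) = 1.5 m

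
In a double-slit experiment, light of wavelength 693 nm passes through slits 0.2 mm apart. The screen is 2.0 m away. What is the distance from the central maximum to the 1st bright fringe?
y = mλL/d = 6.93 mm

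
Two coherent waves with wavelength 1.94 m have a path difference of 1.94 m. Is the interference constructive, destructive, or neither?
constructive — path difference = 1λ, a whole number of wavelengths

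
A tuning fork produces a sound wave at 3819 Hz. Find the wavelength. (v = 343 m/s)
λ = v/f = 0.08981 m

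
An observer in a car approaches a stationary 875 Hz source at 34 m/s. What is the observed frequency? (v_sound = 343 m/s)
f_obs = f·(v + v_o)/v = 961.7 Hz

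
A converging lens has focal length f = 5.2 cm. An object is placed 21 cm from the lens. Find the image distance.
1/di = 1/f − 1/do → di = 6.911 cm (real image)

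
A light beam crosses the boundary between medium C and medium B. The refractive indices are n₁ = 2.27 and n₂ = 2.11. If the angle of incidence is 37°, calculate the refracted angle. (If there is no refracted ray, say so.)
sin θ₂ = (n₁/n₂)·sin θ₁ = 0.6475 → θ₂ = 40.35°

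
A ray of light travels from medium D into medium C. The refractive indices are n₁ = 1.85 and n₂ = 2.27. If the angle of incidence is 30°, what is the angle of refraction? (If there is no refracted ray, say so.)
sin θ₂ = (n₁/n₂)·sin θ₁ = 0.4075 → θ₂ = 24.05°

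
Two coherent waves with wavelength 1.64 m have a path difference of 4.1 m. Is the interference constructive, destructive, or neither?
destructive — path difference = 2.5λ, an odd multiple of λ/2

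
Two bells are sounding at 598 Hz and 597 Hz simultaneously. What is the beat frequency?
1 Hz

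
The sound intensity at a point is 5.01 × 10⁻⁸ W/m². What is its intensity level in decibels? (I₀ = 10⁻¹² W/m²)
β = 10·log₁₀(I/I₀) = 47 dB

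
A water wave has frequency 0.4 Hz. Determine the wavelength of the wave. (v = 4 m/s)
λ = v/f = 10 m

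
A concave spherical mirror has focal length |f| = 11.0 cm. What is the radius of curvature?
R = 2|f| = 22 cm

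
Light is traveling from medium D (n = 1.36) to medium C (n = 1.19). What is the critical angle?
θc = arcsin(n₂/n₁) = 61.04°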